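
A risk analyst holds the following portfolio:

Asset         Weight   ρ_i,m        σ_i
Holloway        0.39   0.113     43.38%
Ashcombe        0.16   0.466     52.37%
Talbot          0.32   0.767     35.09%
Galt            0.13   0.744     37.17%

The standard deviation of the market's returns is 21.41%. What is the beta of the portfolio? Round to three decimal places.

0.842

β_Holloway = 0.113 × 43.38% / 21.41% = 0.2290
β_Ashcombe = 0.466 × 52.37% / 21.41% = 1.1399
β_Talbot = 0.767 × 35.09% / 21.41% = 1.2571
β_Galt = 0.744 × 37.17% / 21.41% = 1.2917
β_P = Σ w_i β_i = 0.39×0.2290 + 0.16×1.1399 + 0.32×1.2571 + 0.13×1.2917 = 0.8419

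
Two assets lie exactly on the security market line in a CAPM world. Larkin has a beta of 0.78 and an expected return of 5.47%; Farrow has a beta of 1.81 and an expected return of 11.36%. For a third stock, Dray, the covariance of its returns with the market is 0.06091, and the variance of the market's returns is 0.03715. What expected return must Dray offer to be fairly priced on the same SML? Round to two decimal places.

10.39%

MRP = (11.36% − 5.47%) / (1.81 − 0.78) = 5.7184%
R_f = 5.47% − 0.78 × 5.7184% = 1.0096%
β_Dray = Cov / Var(R_m) = 0.06091 / 0.03715 = 1.6396
E(R_Dray) = R_f + β × MRP = 1.0096% + 1.6396 × 5.7184% = 10.39%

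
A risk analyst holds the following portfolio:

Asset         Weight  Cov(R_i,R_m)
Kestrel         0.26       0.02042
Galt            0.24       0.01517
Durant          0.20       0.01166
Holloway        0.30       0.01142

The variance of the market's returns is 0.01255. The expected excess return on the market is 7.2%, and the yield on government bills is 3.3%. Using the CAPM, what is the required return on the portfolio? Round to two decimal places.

11.74%

β_Kestrel = 0.02042 / 0.01255 = 1.6271
β_Galt = 0.01517 / 0.01255 = 1.2088
β_Durant = 0.01166 / 0.01255 = 0.9291
β_Holloway = 0.01142 / 0.01255 = 0.9100
β_P = Σ w_i β_i = 0.26×1.6271 + 0.24×1.2088 + 0.20×0.9291 + 0.30×0.9100 = 1.1720
E(R_P) = R_f + β_P × MRP = 3.3% + 1.1720 × 7.2% = 11.74%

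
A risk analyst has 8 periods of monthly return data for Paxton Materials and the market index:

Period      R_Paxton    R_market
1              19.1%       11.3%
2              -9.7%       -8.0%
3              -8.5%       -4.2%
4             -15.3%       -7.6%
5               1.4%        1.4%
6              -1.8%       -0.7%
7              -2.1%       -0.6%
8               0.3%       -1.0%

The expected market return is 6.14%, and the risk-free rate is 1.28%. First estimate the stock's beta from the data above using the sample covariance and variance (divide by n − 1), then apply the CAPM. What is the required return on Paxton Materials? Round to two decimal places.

9.32%

Mean R_i = (19.1 − 9.7 − 8.5 − 15.3 + 1.4 − 1.8 − 2.1 + 0.3) / 8 = -2.0750%
Mean R_m = (11.3 − 8.0 − 4.2 − 7.6 + 1.4 − 0.7 − 0.6 − 1.0) / 8 = -1.1750%
Σ(R_i − R̄_i)(R_m − R̄_m) = 430.0850  ⇒  Cov = 430.0850 / 7 = 61.4407
Σ(R_m − R̄_m)² = 259.8550  ⇒  Var(R_m) = 259.8550 / 7 = 37.1221
β = Cov / Var(R_m) = 61.4407 / 37.1221 = 1.6551
MRP = 6.14% − 1.28% = 4.86%
E(R) = R_f + β × MRP = 1.28% + 1.6551 × 4.86% = 9.32%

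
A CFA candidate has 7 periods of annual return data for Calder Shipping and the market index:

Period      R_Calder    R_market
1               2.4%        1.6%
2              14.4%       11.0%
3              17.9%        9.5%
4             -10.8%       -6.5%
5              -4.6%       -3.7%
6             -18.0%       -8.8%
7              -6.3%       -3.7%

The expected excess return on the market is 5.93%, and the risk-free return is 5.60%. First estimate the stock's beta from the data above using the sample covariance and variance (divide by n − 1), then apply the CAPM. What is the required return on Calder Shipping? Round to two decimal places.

Mean R_i = (2.4 + 14.4 + 17.9 − 10.8 − 4.6 − 18.0 − 6.3) / 7 = -0.7143%
Mean R_m = (1.6 + 11.0 + 9.5 − 6.5 − 3.7 − 8.8 − 3.7) / 7 = -0.0857%
Σ(R_i − R̄_i)(R_m − R̄_m) = 600.7914  ⇒  Cov = 600.7914 / 6 = 100.1319
Σ(R_m − R̄_m)² = 360.8286  ⇒  Var(R_m) = 360.8286 / 6 = 60.1381
β = Cov / Var(R_m) = 100.1319 / 60.1381 = 1.6650
E(R) = R_f + β × MRP = 5.60% + 1.6650 × 5.93% = 15.47%

15.47%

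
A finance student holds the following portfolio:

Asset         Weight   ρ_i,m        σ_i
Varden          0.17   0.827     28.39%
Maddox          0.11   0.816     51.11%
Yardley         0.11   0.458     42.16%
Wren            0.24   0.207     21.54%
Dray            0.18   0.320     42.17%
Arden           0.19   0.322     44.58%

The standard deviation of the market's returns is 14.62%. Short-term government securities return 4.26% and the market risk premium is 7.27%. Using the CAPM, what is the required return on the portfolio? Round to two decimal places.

12.68%

β_Varden = 0.827 × 28.39% / 14.62% = 1.6059
β_Maddox = 0.816 × 51.11% / 14.62% = 2.8527
β_Yardley = 0.458 × 42.16% / 14.62% = 1.3207
β_Wren = 0.207 × 21.54% / 14.62% = 0.3050
β_Dray = 0.320 × 42.17% / 14.62% = 0.9230
β_Arden = 0.322 × 44.58% / 14.62% = 0.9819
β_P = Σ w_i β_i = 0.17×1.6059 + 0.11×2.8527 + 0.11×1.3207 + 0.24×0.3050 + 0.18×0.9230 + 0.19×0.9819 = 1.1580
E(R_P) = R_f + β_P × MRP = 4.26% + 1.1580 × 7.27% = 12.68%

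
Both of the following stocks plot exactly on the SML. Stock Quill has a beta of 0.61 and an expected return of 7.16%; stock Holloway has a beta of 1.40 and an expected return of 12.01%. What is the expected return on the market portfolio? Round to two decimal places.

9.55%

Both satisfy E(R) = R_f + β·MRP, so the slope of the SML is
MRP = (12.01% − 7.16%) / (1.40 − 0.61) = 4.85% / 0.79 = 6.1392%
R_f = E(R_Quill) − β_Quill·MRP = 7.16% − 0.61 × 6.1392% = 3.4151%
E(R_m) = R_f + MRP = 3.4151% + 6.1392% = 9.55%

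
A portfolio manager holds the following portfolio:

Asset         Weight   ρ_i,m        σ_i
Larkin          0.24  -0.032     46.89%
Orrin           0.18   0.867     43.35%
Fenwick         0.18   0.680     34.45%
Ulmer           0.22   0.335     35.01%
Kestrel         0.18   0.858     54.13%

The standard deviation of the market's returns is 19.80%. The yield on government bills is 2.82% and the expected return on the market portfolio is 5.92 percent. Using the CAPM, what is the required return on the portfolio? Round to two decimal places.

β_Larkin = -0.032 × 46.89% / 19.80% = -0.0758
β_Orrin = 0.867 × 43.35% / 19.80% = 1.8982
β_Fenwick = 0.680 × 34.45% / 19.80% = 1.1831
β_Ulmer = 0.335 × 35.01% / 19.80% = 0.5923
β_Kestrel = 0.858 × 54.13% / 19.80% = 2.3456
β_P = Σ w_i β_i = 0.24×-0.0758 + 0.18×1.8982 + 0.18×1.1831 + 0.22×0.5923 + 0.18×2.3456 = 1.0890
MRP = 5.92% − 2.82% = 3.10%
E(R_P) = R_f + β_P × MRP = 2.82% + 1.0890 × 3.10% = 6.20%

6.20%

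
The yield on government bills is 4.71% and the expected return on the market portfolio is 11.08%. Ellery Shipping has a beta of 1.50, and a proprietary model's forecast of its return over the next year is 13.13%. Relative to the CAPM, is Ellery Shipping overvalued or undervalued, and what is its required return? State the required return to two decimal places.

Overvalued; required return 14.27%

MRP = 11.08% − 4.71% = 6.37%
Required return = R_f + β·MRP = 4.71% + 1.50 × 6.37% = 14.27%
Forecast 13.13% < required 14.27% → the stock plots below the SML → overvalued.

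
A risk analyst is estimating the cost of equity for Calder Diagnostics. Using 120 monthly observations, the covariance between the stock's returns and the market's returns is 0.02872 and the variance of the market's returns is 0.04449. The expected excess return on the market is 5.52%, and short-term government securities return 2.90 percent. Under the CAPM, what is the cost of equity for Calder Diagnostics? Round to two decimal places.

β = Cov(R_i, R_m) / Var(R_m) = 0.02872 / 0.04449 = 0.6455
E(R) = R_f + β × MRP = 2.90% + 0.6455 × 5.52% = 6.46%

6.46%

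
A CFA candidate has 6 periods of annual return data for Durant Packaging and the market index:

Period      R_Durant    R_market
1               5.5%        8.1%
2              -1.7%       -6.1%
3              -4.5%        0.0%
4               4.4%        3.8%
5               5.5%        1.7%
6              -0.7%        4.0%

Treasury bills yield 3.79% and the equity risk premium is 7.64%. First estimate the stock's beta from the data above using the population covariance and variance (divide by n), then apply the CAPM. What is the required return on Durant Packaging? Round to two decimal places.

7.93%

Mean R_i = (5.5 − 1.7 − 4.5 + 4.4 + 5.5 − 0.7) / 6 = 1.4167%
Mean R_m = (8.1 − 6.1 + 0.0 + 3.8 + 1.7 + 4.0) / 6 = 1.9167%
Σ(R_i − R̄_i)(R_m − R̄_m) = 61.8983  ⇒  Cov = 61.8983 / 6 = 10.3164
Σ(R_m − R̄_m)² = 114.1083  ⇒  Var(R_m) = 114.1083 / 6 = 19.0181
β = Cov / Var(R_m) = 10.3164 / 19.0181 = 0.5425
E(R) = R_f + β × MRP = 3.79% + 0.5425 × 7.64% = 7.93%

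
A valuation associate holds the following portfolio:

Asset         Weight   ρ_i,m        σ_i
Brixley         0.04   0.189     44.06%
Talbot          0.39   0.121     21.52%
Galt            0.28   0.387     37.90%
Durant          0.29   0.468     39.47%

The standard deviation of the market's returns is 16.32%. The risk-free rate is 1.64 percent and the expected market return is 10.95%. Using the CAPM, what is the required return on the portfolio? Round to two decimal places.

7.81%

β_Brixley = 0.189 × 44.06% / 16.32% = 0.5103
β_Talbot = 0.121 × 21.52% / 16.32% = 0.1596
β_Galt = 0.387 × 37.90% / 16.32% = 0.8987
β_Durant = 0.468 × 39.47% / 16.32% = 1.1319
β_P = Σ w_i β_i = 0.04×0.5103 + 0.39×0.1596 + 0.28×0.8987 + 0.29×1.1319 = 0.6625
MRP = 10.95% − 1.64% = 9.31%
E(R_P) = R_f + β_P × MRP = 1.64% + 0.6625 × 9.31% = 7.81%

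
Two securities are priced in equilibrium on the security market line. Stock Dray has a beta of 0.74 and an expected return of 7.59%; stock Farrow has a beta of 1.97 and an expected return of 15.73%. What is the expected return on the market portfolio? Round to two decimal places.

9.31%

Both satisfy E(R) = R_f + β·MRP, so the slope of the SML is
MRP = (15.73% − 7.59%) / (1.97 − 0.74) = 8.14% / 1.23 = 6.6179%
R_f = E(R_Dray) − β_Dray·MRP = 7.59% − 0.74 × 6.6179% = 2.6928%
E(R_m) = R_f + MRP = 2.6928% + 6.6179% = 9.31%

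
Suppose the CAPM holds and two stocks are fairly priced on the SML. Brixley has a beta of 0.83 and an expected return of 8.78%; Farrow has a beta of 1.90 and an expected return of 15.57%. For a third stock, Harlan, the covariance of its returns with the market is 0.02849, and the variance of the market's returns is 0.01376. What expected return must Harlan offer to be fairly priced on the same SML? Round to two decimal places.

MRP = (15.57% − 8.78%) / (1.90 − 0.83) = 6.3458%
R_f = 8.78% − 0.83 × 6.3458% = 3.5130%
β_Harlan = Cov / Var(R_m) = 0.02849 / 0.01376 = 2.0705
E(R_Harlan) = R_f + β × MRP = 3.5130% + 2.0705 × 6.3458% = 16.65%

16.65%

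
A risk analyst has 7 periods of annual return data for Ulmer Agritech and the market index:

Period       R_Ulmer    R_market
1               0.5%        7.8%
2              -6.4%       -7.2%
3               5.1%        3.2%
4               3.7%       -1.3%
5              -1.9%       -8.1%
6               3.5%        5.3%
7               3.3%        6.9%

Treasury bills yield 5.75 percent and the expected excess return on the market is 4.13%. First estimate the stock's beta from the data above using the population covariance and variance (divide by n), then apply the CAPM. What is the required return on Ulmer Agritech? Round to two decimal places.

Mean R_i = (0.5 − 6.4 + 5.1 + 3.7 − 1.9 + 3.5 + 3.3) / 7 = 1.1143%
Mean R_m = (7.8 − 7.2 + 3.2 − 1.3 − 8.1 + 5.3 + 6.9) / 7 = 0.9429%
Σ(R_i − R̄_i)(R_m − R̄_m) = 110.8457  ⇒  Cov = 110.8457 / 7 = 15.8351
Σ(R_m − R̄_m)² = 259.6971  ⇒  Var(R_m) = 259.6971 / 7 = 37.0996
β = Cov / Var(R_m) = 15.8351 / 37.0996 = 0.4268
E(R) = R_f + β × MRP = 5.75% + 0.4268 × 4.13% = 7.51%

7.51%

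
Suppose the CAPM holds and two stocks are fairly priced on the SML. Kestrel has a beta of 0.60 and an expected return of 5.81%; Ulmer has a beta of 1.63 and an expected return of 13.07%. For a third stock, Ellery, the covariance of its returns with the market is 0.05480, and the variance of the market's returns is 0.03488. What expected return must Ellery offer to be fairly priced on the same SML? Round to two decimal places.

12.65%

MRP = (13.07% − 5.81%) / (1.63 − 0.60) = 7.0485%
R_f = 5.81% − 0.60 × 7.0485% = 1.5809%
β_Ellery = Cov / Var(R_m) = 0.05480 / 0.03488 = 1.5711
E(R_Ellery) = R_f + β × MRP = 1.5809% + 1.5711 × 7.0485% = 12.65%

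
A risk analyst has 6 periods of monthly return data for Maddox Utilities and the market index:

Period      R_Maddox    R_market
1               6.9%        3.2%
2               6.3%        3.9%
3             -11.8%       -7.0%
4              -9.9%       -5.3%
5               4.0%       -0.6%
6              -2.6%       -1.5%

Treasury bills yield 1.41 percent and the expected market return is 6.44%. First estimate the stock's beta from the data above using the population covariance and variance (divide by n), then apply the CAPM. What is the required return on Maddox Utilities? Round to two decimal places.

10.53%

Mean R_i = (6.9 + 6.3 − 11.8 − 9.9 + 4.0 − 2.6) / 6 = -1.1833%
Mean R_m = (3.2 + 3.9 − 7.0 − 5.3 − 0.6 − 1.5) / 6 = -1.2167%
Σ(R_i − R̄_i)(R_m − R̄_m) = 174.5817  ⇒  Cov = 174.5817 / 6 = 29.0970
Σ(R_m − R̄_m)² = 96.2683  ⇒  Var(R_m) = 96.2683 / 6 = 16.0447
β = Cov / Var(R_m) = 29.0970 / 16.0447 = 1.8135
MRP = 6.44% − 1.41% = 5.03%
E(R) = R_f + β × MRP = 1.41% + 1.8135 × 5.03% = 10.53%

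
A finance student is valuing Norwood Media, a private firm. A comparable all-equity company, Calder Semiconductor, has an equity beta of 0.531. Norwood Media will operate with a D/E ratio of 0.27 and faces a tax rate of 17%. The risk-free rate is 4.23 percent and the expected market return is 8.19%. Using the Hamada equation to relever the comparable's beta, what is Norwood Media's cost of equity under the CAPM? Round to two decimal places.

6.80%

β_L = β_U × [1 + (1 − t)(D/E)] = 0.531 × [1 + (1 − 0.17) × 0.27]
    = 0.531 × [1 + 0.83 × 0.27] = 0.531 × 1.2241 = 0.6500
MRP = 8.19% − 4.23% = 3.96%
E(R) = R_f + β_L × MRP = 4.23% + 0.6500 × 3.96% = 6.80%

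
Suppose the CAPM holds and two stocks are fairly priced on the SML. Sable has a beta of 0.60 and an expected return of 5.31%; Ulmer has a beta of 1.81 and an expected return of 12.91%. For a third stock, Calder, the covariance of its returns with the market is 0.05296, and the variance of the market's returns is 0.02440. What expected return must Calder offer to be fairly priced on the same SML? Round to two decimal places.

15.17%

MRP = (12.91% − 5.31%) / (1.81 − 0.60) = 6.2810%
R_f = 5.31% − 0.60 × 6.2810% = 1.5414%
β_Calder = Cov / Var(R_m) = 0.05296 / 0.02440 = 2.1705
E(R_Calder) = R_f + β × MRP = 1.5414% + 2.1705 × 6.2810% = 15.17%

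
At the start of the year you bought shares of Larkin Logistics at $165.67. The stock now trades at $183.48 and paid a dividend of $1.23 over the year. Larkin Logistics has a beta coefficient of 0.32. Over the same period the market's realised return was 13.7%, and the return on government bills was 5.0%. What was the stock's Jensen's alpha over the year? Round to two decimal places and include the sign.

+3.71%

Realised HPR = (P1 + D1 − P0) / P0 = (183.48 + 1.23 − 165.67) / 165.67 = 19.04 / 165.67 = 11.4927%
MRP = 13.7% − 5.0% = 8.70%
CAPM required = R_f + β·MRP = 5.0% + 0.32 × 8.7% = 7.7840%
α = realised − required = 11.4927% − 7.7840% = +3.71%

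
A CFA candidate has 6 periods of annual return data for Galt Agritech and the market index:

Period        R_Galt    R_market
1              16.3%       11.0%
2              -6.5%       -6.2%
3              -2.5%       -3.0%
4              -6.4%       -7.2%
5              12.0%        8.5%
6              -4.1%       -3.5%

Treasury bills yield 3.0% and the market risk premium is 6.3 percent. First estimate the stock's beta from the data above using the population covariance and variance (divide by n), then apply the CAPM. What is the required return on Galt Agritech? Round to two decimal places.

Mean R_i = (16.3 − 6.5 − 2.5 − 6.4 + 12.0 − 4.1) / 6 = 1.4667%
Mean R_m = (11.0 − 6.2 − 3.0 − 7.2 + 8.5 − 3.5) / 6 = -0.0667%
Σ(R_i − R̄_i)(R_m − R̄_m) = 390.1167  ⇒  Cov = 390.1167 / 6 = 65.0195
Σ(R_m − R̄_m)² = 304.7533  ⇒  Var(R_m) = 304.7533 / 6 = 50.7922
β = Cov / Var(R_m) = 65.0195 / 50.7922 = 1.2801
E(R) = R_f + β × MRP = 3.0% + 1.2801 × 6.3% = 11.06%

11.06%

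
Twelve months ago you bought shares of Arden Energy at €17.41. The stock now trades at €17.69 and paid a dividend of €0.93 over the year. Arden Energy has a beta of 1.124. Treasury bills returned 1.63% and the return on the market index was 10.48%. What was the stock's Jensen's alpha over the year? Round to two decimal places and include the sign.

Realised HPR = (P1 + D1 − P0) / P0 = (17.69 + 0.93 − 17.41) / 17.41 = 1.21 / 17.41 = 6.9500%
MRP = 10.48% − 1.63% = 8.85%
CAPM required = R_f + β·MRP = 1.63% + 1.124 × 8.85% = 11.57740%
α = realised − required = 6.9500% − 11.57740% = -4.63%

-4.63%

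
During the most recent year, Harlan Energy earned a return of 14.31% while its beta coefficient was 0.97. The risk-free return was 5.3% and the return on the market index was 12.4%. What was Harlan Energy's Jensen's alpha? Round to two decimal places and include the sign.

+2.12%

Market excess return = 12.4% − 5.3% = 7.10%
CAPM benchmark = R_f + β(R_m − R_f) = 5.3% + 0.97 × 7.1% = 12.1870%
α = actual − benchmark = 14.31% − 12.1870% = +2.12%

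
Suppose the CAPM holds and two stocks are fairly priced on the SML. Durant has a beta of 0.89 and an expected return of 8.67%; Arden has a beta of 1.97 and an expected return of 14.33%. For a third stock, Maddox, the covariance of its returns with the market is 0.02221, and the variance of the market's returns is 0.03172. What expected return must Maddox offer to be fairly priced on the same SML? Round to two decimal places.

MRP = (14.33% − 8.67%) / (1.97 − 0.89) = 5.2407%
R_f = 8.67% − 0.89 × 5.2407% = 4.0058%
β_Maddox = Cov / Var(R_m) = 0.02221 / 0.03172 = 0.7002
E(R_Maddox) = R_f + β × MRP = 4.0058% + 0.7002 × 5.2407% = 7.68%

7.68%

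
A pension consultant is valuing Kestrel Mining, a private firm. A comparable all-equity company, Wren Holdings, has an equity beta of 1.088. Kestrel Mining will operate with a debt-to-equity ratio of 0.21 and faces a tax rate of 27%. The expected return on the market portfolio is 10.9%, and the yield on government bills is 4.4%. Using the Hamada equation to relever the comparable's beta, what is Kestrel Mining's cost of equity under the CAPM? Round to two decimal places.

β_L = β_U × [1 + (1 − t)(D/E)] = 1.088 × [1 + (1 − 0.27) × 0.21]
    = 1.088 × [1 + 0.73 × 0.21] = 1.088 × 1.1533 = 1.2548
MRP = 10.9% − 4.4% = 6.50%
E(R) = R_f + β_L × MRP = 4.4% + 1.2548 × 6.5% = 12.56%

12.56%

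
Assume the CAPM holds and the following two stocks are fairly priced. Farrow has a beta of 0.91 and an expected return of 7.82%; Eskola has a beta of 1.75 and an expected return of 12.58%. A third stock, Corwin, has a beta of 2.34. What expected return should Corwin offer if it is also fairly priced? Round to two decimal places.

MRP (SML slope) = (12.58% − 7.82%) / (1.75 − 0.91) = 4.76% / 0.84 = 5.6667%
R_f (intercept) = 7.82% − 0.91 × 5.6667% = 2.6633%
E(R_Corwin) = R_f + β × MRP = 2.6633% + 2.34 × 5.6667% = 15.92%

15.92%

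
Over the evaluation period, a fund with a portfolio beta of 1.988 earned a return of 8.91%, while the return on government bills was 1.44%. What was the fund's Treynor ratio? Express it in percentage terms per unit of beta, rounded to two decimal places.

Treynor = (R_P − R_f) / β_P = (8.91% − 1.44%) / 1.9880 = 7.47% / 1.9880 = 3.76%

3.76%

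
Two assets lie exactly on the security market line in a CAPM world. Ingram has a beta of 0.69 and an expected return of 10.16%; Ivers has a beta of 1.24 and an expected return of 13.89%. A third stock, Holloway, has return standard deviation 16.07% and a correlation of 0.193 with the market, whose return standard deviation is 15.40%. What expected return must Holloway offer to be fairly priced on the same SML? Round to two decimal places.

MRP = (13.89% − 10.16%) / (1.24 − 0.69) = 6.7818%
R_f = 10.16% − 0.69 × 6.7818% = 5.4806%
β_Holloway = ρ·σ_i/σ_m = 0.193 × 16.07 / 15.40 = 0.2014
E(R_Holloway) = R_f + β × MRP = 5.4806% + 0.2014 × 6.7818% = 6.85%

6.85%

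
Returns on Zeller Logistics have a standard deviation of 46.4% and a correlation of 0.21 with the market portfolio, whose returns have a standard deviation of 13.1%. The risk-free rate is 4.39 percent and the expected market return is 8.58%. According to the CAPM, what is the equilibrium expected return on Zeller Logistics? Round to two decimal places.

β = ρ × σ_i / σ_m = 0.21 × 46.4% / 13.1% = 0.7438
MRP = 8.58% − 4.39% = 4.19%
E(R) = 4.39% + 0.7438 × 4.19% = 7.51%

7.51%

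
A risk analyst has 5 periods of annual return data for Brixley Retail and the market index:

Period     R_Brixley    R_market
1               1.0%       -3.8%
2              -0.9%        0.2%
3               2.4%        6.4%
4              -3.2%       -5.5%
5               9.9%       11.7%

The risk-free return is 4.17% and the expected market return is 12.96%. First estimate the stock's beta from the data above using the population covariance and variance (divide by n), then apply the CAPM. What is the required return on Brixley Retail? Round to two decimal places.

9.63%

Mean R_i = (1.0 − 0.9 + 2.4 − 3.2 + 9.9) / 5 = 1.8400%
Mean R_m = (-3.8 + 0.2 + 6.4 − 5.5 + 11.7) / 5 = 1.8000%
Σ(R_i − R̄_i)(R_m − R̄_m) = 128.2500  ⇒  Cov = 128.2500 / 5 = 25.6500
Σ(R_m − R̄_m)² = 206.3800  ⇒  Var(R_m) = 206.3800 / 5 = 41.2760
β = Cov / Var(R_m) = 25.6500 / 41.2760 = 0.6214
MRP = 12.96% − 4.17% = 8.79%
E(R) = R_f + β × MRP = 4.17% + 0.6214 × 8.79% = 9.63%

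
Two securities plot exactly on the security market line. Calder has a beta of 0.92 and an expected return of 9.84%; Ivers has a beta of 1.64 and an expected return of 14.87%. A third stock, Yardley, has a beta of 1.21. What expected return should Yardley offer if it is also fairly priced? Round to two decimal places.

MRP (SML slope) = (14.87% − 9.84%) / (1.64 − 0.92) = 5.03% / 0.72 = 6.9861%
R_f (intercept) = 9.84% − 0.92 × 6.9861% = 3.4128%
E(R_Yardley) = R_f + β × MRP = 3.4128% + 1.21 × 6.9861% = 11.87%

11.87%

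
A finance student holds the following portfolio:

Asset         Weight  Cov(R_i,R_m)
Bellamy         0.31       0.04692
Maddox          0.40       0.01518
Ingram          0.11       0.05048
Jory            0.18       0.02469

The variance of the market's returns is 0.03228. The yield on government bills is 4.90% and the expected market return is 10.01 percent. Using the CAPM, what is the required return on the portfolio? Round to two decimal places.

9.75%

β_Bellamy = 0.04692 / 0.03228 = 1.4535
β_Maddox = 0.01518 / 0.03228 = 0.4703
β_Ingram = 0.05048 / 0.03228 = 1.5638
β_Jory = 0.02469 / 0.03228 = 0.7649
β_P = Σ w_i β_i = 0.31×1.4535 + 0.40×0.4703 + 0.11×1.5638 + 0.18×0.7649 = 0.9484
MRP = 10.01% − 4.90% = 5.11%
E(R_P) = R_f + β_P × MRP = 4.90% + 0.9484 × 5.11% = 9.75%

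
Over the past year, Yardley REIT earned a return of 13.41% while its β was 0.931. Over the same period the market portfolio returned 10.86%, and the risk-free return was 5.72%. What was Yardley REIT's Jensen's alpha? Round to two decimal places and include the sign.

Market excess return = 10.86% − 5.72% = 5.14%
CAPM benchmark = R_f + β(R_m − R_f) = 5.72% + 0.931 × 5.14% = 10.50534%
α = actual − benchmark = 13.41% − 10.50534% = +2.90%

+2.90%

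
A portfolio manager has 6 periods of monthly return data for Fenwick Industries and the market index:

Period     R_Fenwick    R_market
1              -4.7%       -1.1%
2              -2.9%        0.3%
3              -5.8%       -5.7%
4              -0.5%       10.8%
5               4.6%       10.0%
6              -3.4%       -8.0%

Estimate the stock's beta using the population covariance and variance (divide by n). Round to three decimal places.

Mean R_i = (-4.7 − 2.9 − 5.8 − 0.5 + 4.6 − 3.4) / 6 = -2.1167%
Mean R_m = (-1.1 + 0.3 − 5.7 + 10.8 + 10.0 − 8.0) / 6 = 1.0500%
Σ(R_i − R̄_i)(R_m − R̄_m) = 118.4950  ⇒  Cov = 118.4950 / 6 = 19.7492
Σ(R_m − R̄_m)² = 307.8150  ⇒  Var(R_m) = 307.8150 / 6 = 51.3025
β = Cov / Var(R_m) = 19.7492 / 51.3025 = 0.3850

0.385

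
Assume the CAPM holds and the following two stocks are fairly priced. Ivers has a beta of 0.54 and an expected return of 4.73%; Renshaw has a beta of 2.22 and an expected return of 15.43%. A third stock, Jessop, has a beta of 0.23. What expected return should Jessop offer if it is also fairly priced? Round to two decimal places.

2.76%

MRP (SML slope) = (15.43% − 4.73%) / (2.22 − 0.54) = 10.70% / 1.68 = 6.3690%
R_f (intercept) = 4.73% − 0.54 × 6.3690% = 1.2907%
E(R_Jessop) = R_f + β × MRP = 1.2907% + 0.23 × 6.3690% = 2.76%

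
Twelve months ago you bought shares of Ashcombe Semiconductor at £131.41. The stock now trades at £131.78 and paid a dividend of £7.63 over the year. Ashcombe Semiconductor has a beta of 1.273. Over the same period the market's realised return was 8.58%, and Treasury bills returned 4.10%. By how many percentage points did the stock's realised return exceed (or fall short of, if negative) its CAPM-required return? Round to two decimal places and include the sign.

-3.72%

Realised HPR = (P1 + D1 − P0) / P0 = (131.78 + 7.63 − 131.41) / 131.41 = 8.00 / 131.41 = 6.0878%
MRP = 8.58% − 4.10% = 4.48%
CAPM required = R_f + β·MRP = 4.10% + 1.273 × 4.48% = 9.80304%
α = realised − required = 6.0878% − 9.80304% = -3.72%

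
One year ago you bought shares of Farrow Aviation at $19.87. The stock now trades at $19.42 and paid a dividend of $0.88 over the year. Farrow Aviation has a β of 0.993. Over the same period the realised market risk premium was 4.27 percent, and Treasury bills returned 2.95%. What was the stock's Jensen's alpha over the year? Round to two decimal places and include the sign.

Realised HPR = (P1 + D1 − P0) / P0 = (19.42 + 0.88 − 19.87) / 19.87 = 0.43 / 19.87 = 2.1641%
CAPM required = R_f + β·MRP = 2.95% + 0.993 × 4.27% = 7.19011%
α = realised − required = 2.1641% − 7.19011% = -5.03%

-5.03%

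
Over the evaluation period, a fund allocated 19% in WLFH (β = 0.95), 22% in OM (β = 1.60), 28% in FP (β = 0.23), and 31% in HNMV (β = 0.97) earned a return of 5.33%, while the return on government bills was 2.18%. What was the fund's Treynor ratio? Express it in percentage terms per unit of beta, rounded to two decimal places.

3.51%

β_P = 0.19×0.95 + 0.22×1.60 + 0.28×0.23 + 0.31×0.97 = 0.8976
Treynor = (R_P − R_f) / β_P = (5.33% − 2.18%) / 0.8976 = 3.15% / 0.8976 = 3.51%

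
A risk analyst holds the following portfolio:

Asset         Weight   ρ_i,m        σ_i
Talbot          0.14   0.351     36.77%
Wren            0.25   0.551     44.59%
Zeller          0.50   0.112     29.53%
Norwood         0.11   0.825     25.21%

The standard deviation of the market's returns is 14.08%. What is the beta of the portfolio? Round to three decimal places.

0.845

β_Talbot = 0.351 × 36.77% / 14.08% = 0.9166
β_Wren = 0.551 × 44.59% / 14.08% = 1.7450
β_Zeller = 0.112 × 29.53% / 14.08% = 0.2349
β_Norwood = 0.825 × 25.21% / 14.08% = 1.4771
β_P = Σ w_i β_i = 0.14×0.9166 + 0.25×1.7450 + 0.50×0.2349 + 0.11×1.4771 = 0.8445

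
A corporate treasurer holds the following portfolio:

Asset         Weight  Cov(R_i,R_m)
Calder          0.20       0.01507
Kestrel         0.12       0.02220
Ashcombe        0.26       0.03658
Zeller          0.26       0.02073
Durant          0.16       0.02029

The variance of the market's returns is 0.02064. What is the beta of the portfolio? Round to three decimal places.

β_Calder = 0.01507 / 0.02064 = 0.7301
β_Kestrel = 0.02220 / 0.02064 = 1.0756
β_Ashcombe = 0.03658 / 0.02064 = 1.7723
β_Zeller = 0.02073 / 0.02064 = 1.0044
β_Durant = 0.02029 / 0.02064 = 0.9830
β_P = Σ w_i β_i = 0.20×0.7301 + 0.12×1.0756 + 0.26×1.7723 + 0.26×1.0044 + 0.16×0.9830 = 1.1543

1.154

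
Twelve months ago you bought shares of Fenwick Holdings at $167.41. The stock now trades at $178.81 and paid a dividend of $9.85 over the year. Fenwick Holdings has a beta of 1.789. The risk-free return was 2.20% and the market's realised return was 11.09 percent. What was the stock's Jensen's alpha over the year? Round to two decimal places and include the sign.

-5.41%

Realised HPR = (P1 + D1 − P0) / P0 = (178.81 + 9.85 − 167.41) / 167.41 = 21.25 / 167.41 = 12.6934%
MRP = 11.09% − 2.20% = 8.89%
CAPM required = R_f + β·MRP = 2.20% + 1.789 × 8.89% = 18.10421%
α = realised − required = 12.6934% − 18.10421% = -5.41%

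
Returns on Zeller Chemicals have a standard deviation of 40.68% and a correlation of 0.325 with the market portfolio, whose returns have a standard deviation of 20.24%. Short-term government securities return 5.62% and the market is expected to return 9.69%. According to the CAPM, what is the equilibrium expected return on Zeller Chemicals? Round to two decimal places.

8.28%

β = ρ × σ_i / σ_m = 0.325 × 40.68% / 20.24% = 0.6532
MRP = 9.69% − 5.62% = 4.07%
E(R) = 5.62% + 0.6532 × 4.07% = 8.28%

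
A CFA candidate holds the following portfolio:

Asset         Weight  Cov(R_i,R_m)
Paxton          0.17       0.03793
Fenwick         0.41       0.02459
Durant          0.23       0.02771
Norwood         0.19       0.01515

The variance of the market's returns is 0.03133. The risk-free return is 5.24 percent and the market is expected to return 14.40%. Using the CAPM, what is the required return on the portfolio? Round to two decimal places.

β_Paxton = 0.03793 / 0.03133 = 1.2107
β_Fenwick = 0.02459 / 0.03133 = 0.7849
β_Durant = 0.02771 / 0.03133 = 0.8845
β_Norwood = 0.01515 / 0.03133 = 0.4836
β_P = Σ w_i β_i = 0.17×1.2107 + 0.41×0.7849 + 0.23×0.8845 + 0.19×0.4836 = 0.8229
MRP = 14.40% − 5.24% = 9.16%
E(R_P) = R_f + β_P × MRP = 5.24% + 0.8229 × 9.16% = 12.78%

12.78%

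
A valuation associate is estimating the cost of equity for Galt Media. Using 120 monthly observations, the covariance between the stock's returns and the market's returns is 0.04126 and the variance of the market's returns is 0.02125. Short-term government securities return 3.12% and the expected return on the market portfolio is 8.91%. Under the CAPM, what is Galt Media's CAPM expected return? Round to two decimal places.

β = Cov(R_i, R_m) / Var(R_m) = 0.04126 / 0.02125 = 1.9416
MRP = 8.91% − 3.12% = 5.79%
E(R) = R_f + β × MRP = 3.12% + 1.9416 × 5.79% = 14.36%

14.36%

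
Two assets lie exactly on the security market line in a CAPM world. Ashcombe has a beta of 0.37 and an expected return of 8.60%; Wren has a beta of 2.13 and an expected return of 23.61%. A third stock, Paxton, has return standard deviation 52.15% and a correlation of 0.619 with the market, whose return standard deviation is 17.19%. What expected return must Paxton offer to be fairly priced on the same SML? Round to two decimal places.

MRP = (23.61% − 8.60%) / (2.13 − 0.37) = 8.5284%
R_f = 8.60% − 0.37 × 8.5284% = 5.4445%
β_Paxton = ρ·σ_i/σ_m = 0.619 × 52.15 / 17.19 = 1.8779
E(R_Paxton) = R_f + β × MRP = 5.4445% + 1.8779 × 8.5284% = 21.46%

21.46%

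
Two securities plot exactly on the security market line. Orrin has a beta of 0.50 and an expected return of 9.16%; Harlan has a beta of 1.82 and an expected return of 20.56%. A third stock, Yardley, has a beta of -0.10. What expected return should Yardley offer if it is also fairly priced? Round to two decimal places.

MRP (SML slope) = (20.56% − 9.16%) / (1.82 − 0.50) = 11.40% / 1.32 = 8.6364%
R_f (intercept) = 9.16% − 0.50 × 8.6364% = 4.8418%
E(R_Yardley) = R_f + β × MRP = 4.8418% + -0.10 × 8.6364% = 3.98%

3.98%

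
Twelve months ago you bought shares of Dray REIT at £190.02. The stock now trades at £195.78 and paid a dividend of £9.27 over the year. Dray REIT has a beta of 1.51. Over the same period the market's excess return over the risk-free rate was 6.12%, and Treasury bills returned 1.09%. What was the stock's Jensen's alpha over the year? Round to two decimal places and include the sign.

-2.42%

Realised HPR = (P1 + D1 − P0) / P0 = (195.78 + 9.27 − 190.02) / 190.02 = 15.03 / 190.02 = 7.9097%
CAPM required = R_f + β·MRP = 1.09% + 1.51 × 6.12% = 10.3312%
α = realised − required = 7.9097% − 10.3312% = -2.42%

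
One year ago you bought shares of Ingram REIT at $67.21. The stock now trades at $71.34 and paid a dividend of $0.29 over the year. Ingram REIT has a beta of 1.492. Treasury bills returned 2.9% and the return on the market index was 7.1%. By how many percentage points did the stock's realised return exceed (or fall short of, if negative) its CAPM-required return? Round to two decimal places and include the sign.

-2.59%

Realised HPR = (P1 + D1 − P0) / P0 = (71.34 + 0.29 − 67.21) / 67.21 = 4.42 / 67.21 = 6.5764%
MRP = 7.1% − 2.9% = 4.20%
CAPM required = R_f + β·MRP = 2.9% + 1.492 × 4.2% = 9.1664%
α = realised − required = 6.5764% − 9.1664% = -2.59%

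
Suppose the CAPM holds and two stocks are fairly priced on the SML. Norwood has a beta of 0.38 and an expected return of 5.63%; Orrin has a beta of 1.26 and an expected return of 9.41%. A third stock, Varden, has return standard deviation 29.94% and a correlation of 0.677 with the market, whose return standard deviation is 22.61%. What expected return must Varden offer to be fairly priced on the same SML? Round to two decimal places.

MRP = (9.41% − 5.63%) / (1.26 − 0.38) = 4.2955%
R_f = 5.63% − 0.38 × 4.2955% = 3.9977%
β_Varden = ρ·σ_i/σ_m = 0.677 × 29.94 / 22.61 = 0.8965
E(R_Varden) = R_f + β × MRP = 3.9977% + 0.8965 × 4.2955% = 7.85%

7.85%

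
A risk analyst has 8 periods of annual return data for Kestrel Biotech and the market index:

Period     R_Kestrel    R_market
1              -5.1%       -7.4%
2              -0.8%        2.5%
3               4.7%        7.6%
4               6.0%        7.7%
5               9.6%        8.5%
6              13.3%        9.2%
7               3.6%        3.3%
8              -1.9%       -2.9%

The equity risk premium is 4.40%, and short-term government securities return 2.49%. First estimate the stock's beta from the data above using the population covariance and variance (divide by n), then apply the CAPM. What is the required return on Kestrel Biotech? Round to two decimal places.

Mean R_i = (-5.1 − 0.8 + 4.7 + 6.0 + 9.6 + 13.3 + 3.6 − 1.9) / 8 = 3.6750%
Mean R_m = (-7.4 + 2.5 + 7.6 + 7.7 + 8.5 + 9.2 + 3.3 − 2.9) / 8 = 3.5625%
Σ(R_i − R̄_i)(R_m − R̄_m) = 234.2725  ⇒  Cov = 234.2725 / 8 = 29.2841
Σ(R_m − R̄_m)² = 252.7188  ⇒  Var(R_m) = 252.7188 / 8 = 31.5899
β = Cov / Var(R_m) = 29.2841 / 31.5899 = 0.9270
E(R) = R_f + β × MRP = 2.49% + 0.9270 × 4.40% = 6.57%

6.57%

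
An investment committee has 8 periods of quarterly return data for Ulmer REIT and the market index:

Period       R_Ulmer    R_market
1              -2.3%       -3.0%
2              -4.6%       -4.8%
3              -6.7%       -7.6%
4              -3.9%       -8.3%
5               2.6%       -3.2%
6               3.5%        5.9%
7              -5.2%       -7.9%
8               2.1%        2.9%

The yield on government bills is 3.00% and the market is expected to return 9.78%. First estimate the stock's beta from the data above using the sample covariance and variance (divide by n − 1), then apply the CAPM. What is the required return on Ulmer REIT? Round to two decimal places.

7.45%

Mean R_i = (-2.3 − 4.6 − 6.7 − 3.9 + 2.6 + 3.5 − 5.2 + 2.1) / 8 = -1.8125%
Mean R_m = (-3.0 − 4.8 − 7.6 − 8.3 − 3.2 + 5.9 − 7.9 + 2.9) / 8 = -3.2500%
Σ(R_i − R̄_i)(R_m − R̄_m) = 124.6450  ⇒  Cov = 124.6450 / 7 = 17.8064
Σ(R_m − R̄_m)² = 190.0600  ⇒  Var(R_m) = 190.0600 / 7 = 27.1514
β = Cov / Var(R_m) = 17.8064 / 27.1514 = 0.6558
MRP = 9.78% − 3.00% = 6.78%
E(R) = R_f + β × MRP = 3.00% + 0.6558 × 6.78% = 7.45%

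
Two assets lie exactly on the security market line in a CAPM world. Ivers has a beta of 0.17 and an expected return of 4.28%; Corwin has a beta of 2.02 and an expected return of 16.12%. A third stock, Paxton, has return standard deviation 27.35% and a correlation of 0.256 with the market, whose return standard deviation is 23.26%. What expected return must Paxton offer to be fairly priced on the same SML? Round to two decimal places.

5.12%

MRP = (16.12% − 4.28%) / (2.02 − 0.17) = 6.4000%
R_f = 4.28% − 0.17 × 6.4000% = 3.1920%
β_Paxton = ρ·σ_i/σ_m = 0.256 × 27.35 / 23.26 = 0.3010
E(R_Paxton) = R_f + β × MRP = 3.1920% + 0.3010 × 6.4000% = 5.12%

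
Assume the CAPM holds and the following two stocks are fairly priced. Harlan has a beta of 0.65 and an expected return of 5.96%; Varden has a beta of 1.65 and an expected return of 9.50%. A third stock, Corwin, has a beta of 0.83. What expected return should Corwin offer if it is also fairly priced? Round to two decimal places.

6.60%

MRP (SML slope) = (9.50% − 5.96%) / (1.65 − 0.65) = 3.54% / 1.00 = 3.5400%
R_f (intercept) = 5.96% − 0.65 × 3.5400% = 3.6590%
E(R_Corwin) = R_f + β × MRP = 3.6590% + 0.83 × 3.5400% = 6.60%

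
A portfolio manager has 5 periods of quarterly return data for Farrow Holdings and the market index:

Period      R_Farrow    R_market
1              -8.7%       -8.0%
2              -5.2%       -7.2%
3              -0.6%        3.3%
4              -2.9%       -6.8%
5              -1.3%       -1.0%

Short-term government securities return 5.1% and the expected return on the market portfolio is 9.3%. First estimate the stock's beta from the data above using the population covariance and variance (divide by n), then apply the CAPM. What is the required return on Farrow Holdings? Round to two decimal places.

Mean R_i = (-8.7 − 5.2 − 0.6 − 2.9 − 1.3) / 5 = -3.7400%
Mean R_m = (-8.0 − 7.2 + 3.3 − 6.8 − 1.0) / 5 = -3.9400%
Σ(R_i − R̄_i)(R_m − R̄_m) = 52.4020  ⇒  Cov = 52.4020 / 5 = 10.4804
Σ(R_m − R̄_m)² = 96.3520  ⇒  Var(R_m) = 96.3520 / 5 = 19.2704
β = Cov / Var(R_m) = 10.4804 / 19.2704 = 0.5439
MRP = 9.3% − 5.1% = 4.20%
E(R) = R_f + β × MRP = 5.1% + 0.5439 × 4.2% = 7.38%

7.38%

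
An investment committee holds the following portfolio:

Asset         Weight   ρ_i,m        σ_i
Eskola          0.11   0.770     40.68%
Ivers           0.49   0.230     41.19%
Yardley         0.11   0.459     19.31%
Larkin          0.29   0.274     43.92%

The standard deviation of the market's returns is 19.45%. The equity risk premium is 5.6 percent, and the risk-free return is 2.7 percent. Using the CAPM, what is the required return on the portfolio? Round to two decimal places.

β_Eskola = 0.770 × 40.68% / 19.45% = 1.6105
β_Ivers = 0.230 × 41.19% / 19.45% = 0.4871
β_Yardley = 0.459 × 19.31% / 19.45% = 0.4557
β_Larkin = 0.274 × 43.92% / 19.45% = 0.6187
β_P = Σ w_i β_i = 0.11×1.6105 + 0.49×0.4871 + 0.11×0.4557 + 0.29×0.6187 = 0.6454
E(R_P) = R_f + β_P × MRP = 2.7% + 0.6454 × 5.6% = 6.31%

6.31%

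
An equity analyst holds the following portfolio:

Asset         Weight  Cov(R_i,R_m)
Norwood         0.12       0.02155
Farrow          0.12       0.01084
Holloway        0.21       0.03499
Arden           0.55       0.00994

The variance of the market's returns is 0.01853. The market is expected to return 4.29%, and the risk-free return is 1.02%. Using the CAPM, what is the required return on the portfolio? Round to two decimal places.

β_Norwood = 0.02155 / 0.01853 = 1.1630
β_Farrow = 0.01084 / 0.01853 = 0.5850
β_Holloway = 0.03499 / 0.01853 = 1.8883
β_Arden = 0.00994 / 0.01853 = 0.5364
β_P = Σ w_i β_i = 0.12×1.1630 + 0.12×0.5850 + 0.21×1.8883 + 0.55×0.5364 = 0.9013
MRP = 4.29% − 1.02% = 3.27%
E(R_P) = R_f + β_P × MRP = 1.02% + 0.9013 × 3.27% = 3.97%

3.97%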